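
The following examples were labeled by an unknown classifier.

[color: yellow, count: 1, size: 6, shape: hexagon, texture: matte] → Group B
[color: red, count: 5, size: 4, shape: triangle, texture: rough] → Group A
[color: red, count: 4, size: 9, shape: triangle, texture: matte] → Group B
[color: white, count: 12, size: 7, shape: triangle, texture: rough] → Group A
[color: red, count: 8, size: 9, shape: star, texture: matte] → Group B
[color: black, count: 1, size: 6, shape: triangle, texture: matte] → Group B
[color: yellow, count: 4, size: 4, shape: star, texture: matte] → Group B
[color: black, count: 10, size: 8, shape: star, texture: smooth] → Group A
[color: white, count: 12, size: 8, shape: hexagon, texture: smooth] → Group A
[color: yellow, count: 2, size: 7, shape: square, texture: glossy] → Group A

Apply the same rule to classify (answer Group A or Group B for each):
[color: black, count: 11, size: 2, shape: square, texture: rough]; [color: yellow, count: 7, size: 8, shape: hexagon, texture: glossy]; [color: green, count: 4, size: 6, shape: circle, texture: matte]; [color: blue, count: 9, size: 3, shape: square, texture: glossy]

Checking candidate rules against both groups, what survives is: texture is not matte.
[color: black, count: 11, size: 2, shape: square, texture: rough]: texture is rough — meets the rule, so Group A. [color: yellow, count: 7, size: 8, shape: hexagon, texture: glossy]: texture is glossy — meets the rule, so Group A. [color: green, count: 4, size: 6, shape: circle, texture: matte]: texture is matte — doesn't qualify, so Group B. [color: blue, count: 9, size: 3, shape: square, texture: glossy]: texture is glossy — meets the rule, so Group A.

Group A, Group A, Group B, Group A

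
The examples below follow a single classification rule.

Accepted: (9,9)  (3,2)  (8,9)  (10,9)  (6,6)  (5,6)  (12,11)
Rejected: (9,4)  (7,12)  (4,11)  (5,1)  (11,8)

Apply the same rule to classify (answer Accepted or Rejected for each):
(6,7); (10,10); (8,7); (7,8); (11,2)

Accepted, Accepted, Accepted, Accepted, Rejected

The simplest hypothesis consistent with all the labels is: |first − second| ≤ 1.
(6,7): Accepted (|6−7| = 1). (10,10): Accepted (|10−10| = 0). (8,7): Accepted (|8−7| = 1). (7,8): Accepted (|7−8| = 1). (11,2): Rejected (|11−2| = 9).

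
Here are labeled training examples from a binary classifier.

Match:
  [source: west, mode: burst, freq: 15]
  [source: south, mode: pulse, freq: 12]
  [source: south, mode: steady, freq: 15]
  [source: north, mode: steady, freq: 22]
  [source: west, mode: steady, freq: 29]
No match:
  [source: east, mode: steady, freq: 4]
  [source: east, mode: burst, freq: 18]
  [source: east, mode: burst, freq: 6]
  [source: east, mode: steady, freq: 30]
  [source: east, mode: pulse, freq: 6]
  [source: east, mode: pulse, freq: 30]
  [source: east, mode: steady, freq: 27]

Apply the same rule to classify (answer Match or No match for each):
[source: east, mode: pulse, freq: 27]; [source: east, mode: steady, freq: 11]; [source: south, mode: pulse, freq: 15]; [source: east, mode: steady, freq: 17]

Checking candidate rules against both groups, what survives is: source is not east.

No match, No match, Match, No match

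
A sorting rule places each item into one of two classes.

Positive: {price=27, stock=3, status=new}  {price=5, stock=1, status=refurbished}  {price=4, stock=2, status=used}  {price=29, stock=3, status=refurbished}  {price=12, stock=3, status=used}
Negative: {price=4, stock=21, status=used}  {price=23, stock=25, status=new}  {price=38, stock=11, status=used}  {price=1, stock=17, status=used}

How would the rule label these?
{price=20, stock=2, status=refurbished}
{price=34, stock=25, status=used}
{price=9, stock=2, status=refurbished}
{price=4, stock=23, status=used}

All 'Positive' examples share one property — stock ≤ 3 — and every 'Negative' example lacks it.

Positive, Negative, Positive, Negative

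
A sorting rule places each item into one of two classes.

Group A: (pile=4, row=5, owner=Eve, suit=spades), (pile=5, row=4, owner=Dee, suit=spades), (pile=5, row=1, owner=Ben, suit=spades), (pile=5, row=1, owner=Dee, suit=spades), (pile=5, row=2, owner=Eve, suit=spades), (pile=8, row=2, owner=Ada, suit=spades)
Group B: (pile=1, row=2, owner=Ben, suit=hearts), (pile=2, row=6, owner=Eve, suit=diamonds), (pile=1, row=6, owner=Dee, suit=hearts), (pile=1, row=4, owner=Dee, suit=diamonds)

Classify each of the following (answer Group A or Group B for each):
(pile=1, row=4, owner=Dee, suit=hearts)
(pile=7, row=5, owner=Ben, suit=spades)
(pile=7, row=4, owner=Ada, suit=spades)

Group B, Group A, Group A

All 'Group A' examples share one property — suit is spades — and every 'Group B' example lacks it.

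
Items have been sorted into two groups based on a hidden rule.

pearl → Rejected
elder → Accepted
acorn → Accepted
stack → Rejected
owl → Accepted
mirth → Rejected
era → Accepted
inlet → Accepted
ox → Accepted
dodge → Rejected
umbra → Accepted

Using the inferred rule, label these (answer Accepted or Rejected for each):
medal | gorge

Looking at the examples, the only property every 'Accepted' case has and every 'Rejected' case lacks is: starts with a vowel.
medal: Rejected (starts with 'm'). gorge: Rejected (starts with 'g').

Rejected, Rejected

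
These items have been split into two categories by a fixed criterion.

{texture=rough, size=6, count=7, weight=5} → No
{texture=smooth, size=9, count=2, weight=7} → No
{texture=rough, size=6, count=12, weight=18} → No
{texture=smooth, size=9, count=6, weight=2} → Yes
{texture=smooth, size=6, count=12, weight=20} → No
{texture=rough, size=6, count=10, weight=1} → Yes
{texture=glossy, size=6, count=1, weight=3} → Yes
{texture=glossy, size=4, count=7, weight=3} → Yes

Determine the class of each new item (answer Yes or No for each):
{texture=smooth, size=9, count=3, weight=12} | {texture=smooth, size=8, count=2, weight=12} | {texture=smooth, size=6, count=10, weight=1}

No, No, Yes

All 'Yes' examples share one property — weight ≤ 3 — and every 'No' example lacks it.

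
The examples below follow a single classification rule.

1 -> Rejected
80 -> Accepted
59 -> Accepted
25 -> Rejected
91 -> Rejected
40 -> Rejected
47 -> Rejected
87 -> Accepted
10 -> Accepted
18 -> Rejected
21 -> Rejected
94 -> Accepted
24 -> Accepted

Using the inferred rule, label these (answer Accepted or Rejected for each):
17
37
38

The rule appears to be: ≡ 3 (mod 7).
17: 17 mod 7 = 3, fits → Accepted.
37: 37 mod 7 = 2, fails this test → Rejected.
38: 38 mod 7 = 3, fits → Accepted.

Accepted, Rejected, Accepted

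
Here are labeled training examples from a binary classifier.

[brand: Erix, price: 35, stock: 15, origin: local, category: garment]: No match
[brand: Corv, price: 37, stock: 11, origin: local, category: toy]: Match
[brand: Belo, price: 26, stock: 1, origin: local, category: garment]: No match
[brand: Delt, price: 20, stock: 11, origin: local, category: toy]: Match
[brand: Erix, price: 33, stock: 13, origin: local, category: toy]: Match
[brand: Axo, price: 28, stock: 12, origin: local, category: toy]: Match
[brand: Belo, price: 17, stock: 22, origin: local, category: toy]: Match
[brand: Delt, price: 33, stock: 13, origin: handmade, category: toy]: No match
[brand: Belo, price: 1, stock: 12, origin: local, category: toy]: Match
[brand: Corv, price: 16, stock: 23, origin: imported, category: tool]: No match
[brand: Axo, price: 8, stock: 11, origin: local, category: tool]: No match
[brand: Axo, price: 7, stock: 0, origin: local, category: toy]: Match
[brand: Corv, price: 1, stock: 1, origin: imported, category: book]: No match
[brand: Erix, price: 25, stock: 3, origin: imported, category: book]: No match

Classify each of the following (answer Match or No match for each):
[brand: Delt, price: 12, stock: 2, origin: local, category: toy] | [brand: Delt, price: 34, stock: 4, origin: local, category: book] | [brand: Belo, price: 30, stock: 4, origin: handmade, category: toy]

Match, No match, No match

One predicate separates the groups cleanly: category is toy AND origin is local.
[brand: Delt, price: 12, stock: 2, origin: local, category: toy] — category is toy, origin is local, hence Match. [brand: Delt, price: 34, stock: 4, origin: local, category: book] — category is book, origin is local, hence No match. [brand: Belo, price: 30, stock: 4, origin: handmade, category: toy] — category is toy, origin is handmade, hence No match.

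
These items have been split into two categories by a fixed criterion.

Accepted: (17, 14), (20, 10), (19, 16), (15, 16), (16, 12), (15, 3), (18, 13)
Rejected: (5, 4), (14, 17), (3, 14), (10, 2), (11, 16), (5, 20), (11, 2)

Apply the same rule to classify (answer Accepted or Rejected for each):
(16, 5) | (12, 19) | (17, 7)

Accepted, Rejected, Accepted

Every 'Accepted' example satisfies: first ≥ 15. None of the 'Rejected' examples do.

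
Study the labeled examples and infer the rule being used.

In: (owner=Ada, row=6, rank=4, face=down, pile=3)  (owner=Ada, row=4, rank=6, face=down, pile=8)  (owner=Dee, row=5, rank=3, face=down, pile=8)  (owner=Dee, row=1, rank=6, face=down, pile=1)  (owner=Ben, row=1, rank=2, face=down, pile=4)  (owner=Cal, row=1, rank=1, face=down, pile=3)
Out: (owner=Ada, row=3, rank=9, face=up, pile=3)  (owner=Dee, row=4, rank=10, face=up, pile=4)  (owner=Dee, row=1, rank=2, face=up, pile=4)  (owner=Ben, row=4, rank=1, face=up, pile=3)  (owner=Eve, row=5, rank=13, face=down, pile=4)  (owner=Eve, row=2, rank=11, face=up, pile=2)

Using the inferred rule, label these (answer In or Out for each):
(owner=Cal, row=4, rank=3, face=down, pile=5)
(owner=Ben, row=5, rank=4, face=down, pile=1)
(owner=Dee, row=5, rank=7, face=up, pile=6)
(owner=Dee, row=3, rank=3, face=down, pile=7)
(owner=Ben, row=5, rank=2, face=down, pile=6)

A rule that fits every label: face is down AND rank ≤ 6 — true of each 'In' example, false of each 'Out' one.
In: (owner=Cal, row=4, rank=3, face=down, pile=5), since face is down, rank = 3. In: (owner=Ben, row=5, rank=4, face=down, pile=1), since face is down, rank = 4. Out: (owner=Dee, row=5, rank=7, face=up, pile=6), since face is up, rank = 7. In: (owner=Dee, row=3, rank=3, face=down, pile=7), since face is down, rank = 3. In: (owner=Ben, row=5, rank=2, face=down, pile=6), since face is down, rank = 2.

In, In, Out, In, In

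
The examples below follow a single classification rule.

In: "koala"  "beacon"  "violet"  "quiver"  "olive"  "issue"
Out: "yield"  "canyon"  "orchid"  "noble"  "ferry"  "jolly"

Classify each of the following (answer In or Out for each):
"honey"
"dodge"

Out, Out

The distinguishing property — has ≥ 3 vowels — holds for all the 'In' cases and none of the 'Out' cases.
"honey" → 2 vowels → Out. "dodge" → 2 vowels → Out.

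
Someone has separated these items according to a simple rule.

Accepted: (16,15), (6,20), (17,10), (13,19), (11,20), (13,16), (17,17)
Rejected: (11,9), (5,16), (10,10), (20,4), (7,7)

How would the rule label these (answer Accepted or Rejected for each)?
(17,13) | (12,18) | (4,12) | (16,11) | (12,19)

'Accepted' ⟺ sum ≥ 26.
(17,13): Accepted (17+13 = 30). (12,18): Accepted (12+18 = 30). (4,12): Rejected (4+12 = 16). (16,11): Accepted (16+11 = 27). (12,19): Accepted (12+19 = 31).

Accepted, Accepted, Rejected, Accepted, Accepted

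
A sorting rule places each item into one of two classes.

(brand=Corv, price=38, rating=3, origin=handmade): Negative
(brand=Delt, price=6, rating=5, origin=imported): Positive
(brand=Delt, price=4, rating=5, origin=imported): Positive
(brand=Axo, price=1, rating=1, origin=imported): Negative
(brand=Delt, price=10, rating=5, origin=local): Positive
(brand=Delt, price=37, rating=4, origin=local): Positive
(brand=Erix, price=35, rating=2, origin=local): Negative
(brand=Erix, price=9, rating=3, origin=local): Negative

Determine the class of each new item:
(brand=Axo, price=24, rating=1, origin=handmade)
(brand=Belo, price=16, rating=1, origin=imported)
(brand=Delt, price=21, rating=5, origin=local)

Negative, Negative, Positive

The distinguishing property — brand is Delt — holds for all the 'Positive' cases and none of the 'Negative' cases.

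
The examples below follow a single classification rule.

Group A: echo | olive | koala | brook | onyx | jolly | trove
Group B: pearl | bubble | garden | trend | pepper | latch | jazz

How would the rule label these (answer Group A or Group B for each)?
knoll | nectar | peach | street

The simplest hypothesis consistent with all the labels is: contains 'o'.
knoll: Group A (has 'o').
nectar: Group B (no 'o').
peach: Group B (no 'o').
street: Group B (no 'o').

Group A, Group B, Group B, Group B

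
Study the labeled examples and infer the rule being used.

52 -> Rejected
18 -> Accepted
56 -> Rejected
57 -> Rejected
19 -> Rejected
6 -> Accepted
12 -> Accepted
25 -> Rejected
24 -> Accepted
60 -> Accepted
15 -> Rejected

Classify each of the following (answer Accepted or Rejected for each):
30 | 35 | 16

The common property of the 'Accepted' items is: multiple of 6. No 'Rejected' item has it.
30 → 30 = 6·5 → Accepted.
35 → 35 = 6·5 + 5 → Rejected.
16 → 16 = 6·2 + 4 → Rejected.

Accepted, Rejected, Rejected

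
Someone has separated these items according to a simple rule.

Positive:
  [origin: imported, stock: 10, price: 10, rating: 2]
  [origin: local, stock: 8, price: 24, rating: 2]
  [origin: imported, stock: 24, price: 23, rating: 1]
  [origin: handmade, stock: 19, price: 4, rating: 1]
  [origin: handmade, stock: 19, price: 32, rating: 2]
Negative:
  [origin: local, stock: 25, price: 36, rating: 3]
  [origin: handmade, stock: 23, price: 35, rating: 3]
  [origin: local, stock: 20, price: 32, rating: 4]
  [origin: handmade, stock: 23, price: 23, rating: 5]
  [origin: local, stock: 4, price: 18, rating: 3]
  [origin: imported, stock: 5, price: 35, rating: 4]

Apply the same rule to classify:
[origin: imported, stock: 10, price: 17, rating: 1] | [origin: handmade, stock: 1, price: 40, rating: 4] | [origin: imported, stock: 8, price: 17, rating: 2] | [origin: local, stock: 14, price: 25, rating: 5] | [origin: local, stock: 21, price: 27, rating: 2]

Positive, Negative, Positive, Negative, Positive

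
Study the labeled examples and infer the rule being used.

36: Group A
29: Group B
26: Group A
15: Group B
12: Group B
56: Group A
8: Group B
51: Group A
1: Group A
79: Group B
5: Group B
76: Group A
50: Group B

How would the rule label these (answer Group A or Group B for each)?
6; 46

All 'Group A' examples share one property — ≡ 1 (mod 5) — and every 'Group B' example lacks it.
6: 6 mod 5 = 1, matches → Group A. 46: 46 mod 5 = 1, matches → Group A.

Group A, Group A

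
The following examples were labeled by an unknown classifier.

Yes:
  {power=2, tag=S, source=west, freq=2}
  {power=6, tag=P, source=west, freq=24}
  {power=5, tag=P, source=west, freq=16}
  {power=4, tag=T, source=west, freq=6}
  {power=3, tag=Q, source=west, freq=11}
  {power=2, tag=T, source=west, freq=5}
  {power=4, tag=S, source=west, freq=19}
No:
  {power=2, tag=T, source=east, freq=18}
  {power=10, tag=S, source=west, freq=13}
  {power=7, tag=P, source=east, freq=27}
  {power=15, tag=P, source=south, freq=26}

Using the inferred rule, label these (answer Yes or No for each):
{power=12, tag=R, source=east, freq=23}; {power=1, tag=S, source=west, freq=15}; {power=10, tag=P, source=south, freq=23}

No, Yes, No

Rule: source is west AND power ≤ 6. This holds for each 'Yes' example and fails for each 'No' one.
{power=12, tag=R, source=east, freq=23} → source is east, power = 12 → No.
{power=1, tag=S, source=west, freq=15} → source is west, power = 1 → Yes.
{power=10, tag=P, source=south, freq=23} → source is south, power = 10 → No.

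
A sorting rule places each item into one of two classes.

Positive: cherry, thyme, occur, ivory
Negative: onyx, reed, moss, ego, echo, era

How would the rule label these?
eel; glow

Negative, Negative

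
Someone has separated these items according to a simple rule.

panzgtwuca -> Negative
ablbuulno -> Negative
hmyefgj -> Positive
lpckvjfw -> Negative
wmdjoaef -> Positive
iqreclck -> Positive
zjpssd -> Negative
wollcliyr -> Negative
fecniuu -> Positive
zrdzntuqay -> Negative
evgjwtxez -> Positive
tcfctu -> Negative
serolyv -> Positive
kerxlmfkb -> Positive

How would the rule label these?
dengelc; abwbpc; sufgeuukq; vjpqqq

The distinguishing property — contains 'e' — holds for all the 'Positive' cases and none of the 'Negative' cases.
dengelc: has 'e', fits → Positive.
abwbpc: no 'e', fails this test → Negative.
sufgeuukq: has 'e', fits → Positive.
vjpqqq: no 'e', fails this test → Negative.

Positive, Negative, Positive, Negative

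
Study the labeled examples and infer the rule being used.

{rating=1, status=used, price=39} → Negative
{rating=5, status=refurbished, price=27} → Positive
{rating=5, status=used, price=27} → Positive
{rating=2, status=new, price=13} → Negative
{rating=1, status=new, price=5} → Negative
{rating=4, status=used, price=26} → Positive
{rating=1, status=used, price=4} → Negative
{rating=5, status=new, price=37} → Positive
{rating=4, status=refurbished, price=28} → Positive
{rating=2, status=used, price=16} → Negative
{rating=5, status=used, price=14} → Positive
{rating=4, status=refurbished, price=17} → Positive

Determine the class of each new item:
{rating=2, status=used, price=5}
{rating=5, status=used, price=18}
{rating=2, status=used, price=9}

The distinguishing property — rating ≥ 4 — holds for all the 'Positive' cases and none of the 'Negative' cases.
{rating=2, status=used, price=5}: Negative (rating = 2). {rating=5, status=used, price=18}: Positive (rating = 5). {rating=2, status=used, price=9}: Negative (rating = 2).

Negative, Positive, Negative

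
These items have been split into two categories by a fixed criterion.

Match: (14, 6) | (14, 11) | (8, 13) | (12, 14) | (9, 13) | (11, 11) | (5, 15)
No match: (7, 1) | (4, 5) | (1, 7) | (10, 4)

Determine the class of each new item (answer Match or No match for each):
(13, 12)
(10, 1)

'Match' ⟺ sum ≥ 20.
(13, 12) — 13+12 = 25, hence Match.
(10, 1) — 10+1 = 11, hence No match.

Match, No match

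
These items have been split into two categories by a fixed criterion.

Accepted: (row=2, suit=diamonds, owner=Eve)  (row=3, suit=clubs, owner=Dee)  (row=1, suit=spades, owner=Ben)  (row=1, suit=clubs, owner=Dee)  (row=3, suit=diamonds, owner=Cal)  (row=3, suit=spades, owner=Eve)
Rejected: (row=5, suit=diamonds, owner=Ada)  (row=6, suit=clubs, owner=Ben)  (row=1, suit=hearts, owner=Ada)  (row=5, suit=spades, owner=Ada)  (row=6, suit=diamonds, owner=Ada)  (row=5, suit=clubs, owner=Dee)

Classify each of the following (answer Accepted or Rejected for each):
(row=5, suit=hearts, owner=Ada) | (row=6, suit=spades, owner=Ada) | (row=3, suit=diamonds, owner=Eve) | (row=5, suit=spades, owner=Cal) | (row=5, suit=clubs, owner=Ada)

The distinguishing property — owner is not Ada AND row ≤ 3 — holds for all the 'Accepted' cases and none of the 'Rejected' cases.

Rejected, Rejected, Accepted, Rejected, Rejected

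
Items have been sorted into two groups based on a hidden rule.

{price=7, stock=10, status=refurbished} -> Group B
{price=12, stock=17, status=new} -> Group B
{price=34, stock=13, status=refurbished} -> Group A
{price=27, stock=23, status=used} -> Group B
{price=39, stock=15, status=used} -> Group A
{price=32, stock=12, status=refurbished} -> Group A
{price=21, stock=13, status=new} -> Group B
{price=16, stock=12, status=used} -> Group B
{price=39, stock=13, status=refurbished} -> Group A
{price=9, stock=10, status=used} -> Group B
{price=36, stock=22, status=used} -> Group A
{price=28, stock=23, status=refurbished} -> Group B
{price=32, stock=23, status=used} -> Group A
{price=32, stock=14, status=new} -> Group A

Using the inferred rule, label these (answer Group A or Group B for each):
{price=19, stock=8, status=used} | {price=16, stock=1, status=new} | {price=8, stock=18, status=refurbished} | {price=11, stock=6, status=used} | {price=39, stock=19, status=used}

Group B, Group B, Group B, Group B, Group A

The pattern is that an item is 'Group A' exactly when: price ≥ 32.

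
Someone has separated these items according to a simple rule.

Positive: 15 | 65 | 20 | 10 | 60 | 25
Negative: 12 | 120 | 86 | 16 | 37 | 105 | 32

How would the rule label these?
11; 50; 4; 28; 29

'Positive' ⟺ multiple of 5 AND at most 65.
11: Negative (11 = 5·2 + 1, 11 ≤ 65). 50: Positive (50 = 5·10, 50 ≤ 65). 4: Negative (4 = 5·0 + 4, 4 ≤ 65). 28: Negative (28 = 5·5 + 3, 28 ≤ 65). 29: Negative (29 = 5·5 + 4, 29 ≤ 65).

Negative, Positive, Negative, Negative, Negative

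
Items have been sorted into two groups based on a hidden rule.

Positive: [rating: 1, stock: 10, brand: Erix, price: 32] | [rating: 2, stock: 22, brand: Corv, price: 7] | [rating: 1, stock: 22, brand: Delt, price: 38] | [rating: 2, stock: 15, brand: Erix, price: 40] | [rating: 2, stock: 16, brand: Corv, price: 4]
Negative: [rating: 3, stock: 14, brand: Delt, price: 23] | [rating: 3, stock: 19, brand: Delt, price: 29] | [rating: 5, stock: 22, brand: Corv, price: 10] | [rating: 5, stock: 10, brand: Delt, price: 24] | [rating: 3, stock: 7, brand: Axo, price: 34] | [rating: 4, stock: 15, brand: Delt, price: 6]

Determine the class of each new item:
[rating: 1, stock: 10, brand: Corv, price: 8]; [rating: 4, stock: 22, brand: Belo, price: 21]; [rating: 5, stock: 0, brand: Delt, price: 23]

Positive, Negative, Negative

The rule appears to be: rating ≤ 2.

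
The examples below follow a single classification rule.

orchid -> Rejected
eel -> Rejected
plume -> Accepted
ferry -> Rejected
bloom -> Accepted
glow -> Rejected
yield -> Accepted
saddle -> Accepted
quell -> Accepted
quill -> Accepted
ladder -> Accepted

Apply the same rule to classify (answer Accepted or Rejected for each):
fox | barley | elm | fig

The pattern is that an item is 'Accepted' exactly when: length ≥ 5 AND contains 'l'.
fox: Rejected (length 3, no 'l'). barley: Accepted (length 6, has 'l'). elm: Rejected (length 3, has 'l'). fig: Rejected (length 3, no 'l').

Rejected, Accepted, Rejected, Rejected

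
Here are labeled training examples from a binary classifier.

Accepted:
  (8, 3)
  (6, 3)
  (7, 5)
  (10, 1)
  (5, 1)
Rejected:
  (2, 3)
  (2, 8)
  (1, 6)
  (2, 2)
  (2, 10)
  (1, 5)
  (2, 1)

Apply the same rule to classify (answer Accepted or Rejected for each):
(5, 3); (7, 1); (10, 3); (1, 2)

The distinguishing property — first ≥ 3 — holds for all the 'Accepted' cases and none of the 'Rejected' cases.
(5, 3): Accepted (first 5).
(7, 1): Accepted (first 7).
(10, 3): Accepted (first 10).
(1, 2): Rejected (first 1).

Accepted, Accepted, Accepted, Rejected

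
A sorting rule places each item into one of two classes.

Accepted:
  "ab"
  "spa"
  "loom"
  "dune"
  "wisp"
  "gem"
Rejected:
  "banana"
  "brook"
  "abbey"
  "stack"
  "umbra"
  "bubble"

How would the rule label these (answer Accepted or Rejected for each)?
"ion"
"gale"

Accepted, Accepted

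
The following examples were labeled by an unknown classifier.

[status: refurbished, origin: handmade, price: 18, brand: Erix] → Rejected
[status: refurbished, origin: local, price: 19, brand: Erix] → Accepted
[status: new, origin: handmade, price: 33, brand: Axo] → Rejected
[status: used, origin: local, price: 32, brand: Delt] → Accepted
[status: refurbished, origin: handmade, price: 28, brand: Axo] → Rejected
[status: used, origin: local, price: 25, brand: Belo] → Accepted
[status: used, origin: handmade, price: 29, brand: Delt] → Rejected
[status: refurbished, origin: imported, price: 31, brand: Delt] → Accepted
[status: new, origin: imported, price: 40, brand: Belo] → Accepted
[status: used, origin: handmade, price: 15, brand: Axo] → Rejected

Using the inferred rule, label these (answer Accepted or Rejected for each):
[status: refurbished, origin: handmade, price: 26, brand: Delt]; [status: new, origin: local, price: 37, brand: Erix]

The simplest hypothesis consistent with all the labels is: origin is not handmade.
Rejected: [status: refurbished, origin: handmade, price: 26, brand: Delt], since origin is handmade.
Accepted: [status: new, origin: local, price: 37, brand: Erix], since origin is local.

Rejected, Accepted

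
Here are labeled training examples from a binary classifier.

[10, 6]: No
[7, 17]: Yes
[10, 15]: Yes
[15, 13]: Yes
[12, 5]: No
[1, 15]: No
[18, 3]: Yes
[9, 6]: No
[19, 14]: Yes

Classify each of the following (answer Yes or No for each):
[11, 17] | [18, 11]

One predicate separates the groups cleanly: sum ≥ 21.
[11, 17]: 11+17 = 28, satisfies this → Yes. [18, 11]: 18+11 = 29, satisfies this → Yes.

Yes, Yes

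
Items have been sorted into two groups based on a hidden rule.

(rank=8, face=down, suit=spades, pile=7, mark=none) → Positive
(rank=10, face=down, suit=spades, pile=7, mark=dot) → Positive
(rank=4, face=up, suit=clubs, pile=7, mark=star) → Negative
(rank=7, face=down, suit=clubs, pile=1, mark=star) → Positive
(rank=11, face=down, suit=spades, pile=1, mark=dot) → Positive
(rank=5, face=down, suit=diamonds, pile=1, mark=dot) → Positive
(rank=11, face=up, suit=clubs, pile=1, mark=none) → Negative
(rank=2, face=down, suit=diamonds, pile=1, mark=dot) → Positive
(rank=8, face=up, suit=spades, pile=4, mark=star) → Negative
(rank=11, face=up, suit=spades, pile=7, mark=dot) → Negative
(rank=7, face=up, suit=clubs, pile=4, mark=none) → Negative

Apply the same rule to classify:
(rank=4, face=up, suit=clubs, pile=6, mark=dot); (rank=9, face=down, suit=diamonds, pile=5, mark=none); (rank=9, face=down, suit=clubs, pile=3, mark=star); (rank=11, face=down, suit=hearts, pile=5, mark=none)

A rule that fits every label: face is down — true of each 'Positive' example, false of each 'Negative' one.
(rank=4, face=up, suit=clubs, pile=6, mark=dot): Negative (face is up). (rank=9, face=down, suit=diamonds, pile=5, mark=none): Positive (face is down). (rank=9, face=down, suit=clubs, pile=3, mark=star): Positive (face is down). (rank=11, face=down, suit=hearts, pile=5, mark=none): Positive (face is down).

Negative, Positive, Positive, Positive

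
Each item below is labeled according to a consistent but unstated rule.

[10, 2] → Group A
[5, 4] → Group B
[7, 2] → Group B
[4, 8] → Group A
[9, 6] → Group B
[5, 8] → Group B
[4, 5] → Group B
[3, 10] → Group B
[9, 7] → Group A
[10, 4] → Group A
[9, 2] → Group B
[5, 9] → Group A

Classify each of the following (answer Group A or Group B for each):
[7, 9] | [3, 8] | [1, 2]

Every 'Group A' example satisfies: sum is even. None of the 'Group B' examples do.

Group A, Group B, Group B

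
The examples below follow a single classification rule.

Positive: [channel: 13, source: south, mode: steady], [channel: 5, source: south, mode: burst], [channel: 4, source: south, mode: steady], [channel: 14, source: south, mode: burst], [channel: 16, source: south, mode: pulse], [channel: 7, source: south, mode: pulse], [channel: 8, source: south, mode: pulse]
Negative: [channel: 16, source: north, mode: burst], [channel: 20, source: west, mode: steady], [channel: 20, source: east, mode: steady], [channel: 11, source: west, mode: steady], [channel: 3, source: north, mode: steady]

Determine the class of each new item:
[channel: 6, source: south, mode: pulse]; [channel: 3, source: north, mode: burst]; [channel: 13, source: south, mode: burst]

Positive, Negative, Positive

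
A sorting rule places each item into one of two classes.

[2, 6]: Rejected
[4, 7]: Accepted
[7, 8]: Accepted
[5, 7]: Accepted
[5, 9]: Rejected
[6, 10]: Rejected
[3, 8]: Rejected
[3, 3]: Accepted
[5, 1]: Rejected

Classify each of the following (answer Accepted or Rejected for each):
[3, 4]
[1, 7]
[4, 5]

Accepted, Rejected, Accepted

The rule appears to be: |first − second| ≤ 3.
[3, 4] — |3−4| = 1, hence Accepted. [1, 7] — |1−7| = 6, hence Rejected. [4, 5] — |4−5| = 1, hence Accepted.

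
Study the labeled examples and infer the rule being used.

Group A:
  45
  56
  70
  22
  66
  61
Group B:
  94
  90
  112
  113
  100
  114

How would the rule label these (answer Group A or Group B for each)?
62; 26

'Group A' ⟺ at most 70.

Group A, Group A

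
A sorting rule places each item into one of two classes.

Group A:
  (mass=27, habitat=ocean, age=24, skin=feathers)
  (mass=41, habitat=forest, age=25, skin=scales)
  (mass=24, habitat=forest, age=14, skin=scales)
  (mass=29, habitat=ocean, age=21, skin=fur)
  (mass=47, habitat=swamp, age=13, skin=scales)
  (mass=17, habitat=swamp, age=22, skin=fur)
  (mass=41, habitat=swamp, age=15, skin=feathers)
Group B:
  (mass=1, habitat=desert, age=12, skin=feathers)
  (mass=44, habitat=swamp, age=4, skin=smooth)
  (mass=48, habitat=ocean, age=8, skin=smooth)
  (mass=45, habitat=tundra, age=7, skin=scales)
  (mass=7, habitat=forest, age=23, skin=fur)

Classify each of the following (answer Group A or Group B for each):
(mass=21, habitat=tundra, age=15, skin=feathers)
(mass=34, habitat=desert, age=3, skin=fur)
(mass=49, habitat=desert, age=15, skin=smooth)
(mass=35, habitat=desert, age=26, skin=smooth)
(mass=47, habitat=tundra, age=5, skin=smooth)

The rule appears to be: mass ≥ 17 AND age ≥ 12.
(mass=21, habitat=tundra, age=15, skin=feathers): mass = 21, age = 15, has this property → Group A. (mass=34, habitat=desert, age=3, skin=fur): mass = 34, age = 3, does not satisfy this → Group B. (mass=49, habitat=desert, age=15, skin=smooth): mass = 49, age = 15, has this property → Group A. (mass=35, habitat=desert, age=26, skin=smooth): mass = 35, age = 26, has this property → Group A. (mass=47, habitat=tundra, age=5, skin=smooth): mass = 47, age = 5, does not satisfy this → Group B.

Group A, Group B, Group A, Group A, Group B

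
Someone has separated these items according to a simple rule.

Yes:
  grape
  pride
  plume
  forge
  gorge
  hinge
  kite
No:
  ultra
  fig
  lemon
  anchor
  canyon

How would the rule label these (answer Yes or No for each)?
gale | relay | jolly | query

Yes, No, No, No

The classifier is using: ends with 'e'.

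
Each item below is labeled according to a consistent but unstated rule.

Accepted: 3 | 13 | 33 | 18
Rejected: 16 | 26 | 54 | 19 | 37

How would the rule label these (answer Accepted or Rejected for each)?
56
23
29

Rejected, Accepted, Rejected

'Accepted' ⟺ ≡ 3 (mod 5).
56 → 56 mod 5 = 1 → Rejected. 23 → 23 mod 5 = 3 → Accepted. 29 → 29 mod 5 = 4 → Rejected.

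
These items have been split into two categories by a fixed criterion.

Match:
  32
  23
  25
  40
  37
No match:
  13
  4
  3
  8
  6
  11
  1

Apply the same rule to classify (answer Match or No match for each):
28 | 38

Match, Match

Rule: at least 23. This holds for each 'Match' example and fails for each 'No match' one.
28: 28 ≥ 23 — checks out, so Match.
38: 38 ≥ 23 — checks out, so Match.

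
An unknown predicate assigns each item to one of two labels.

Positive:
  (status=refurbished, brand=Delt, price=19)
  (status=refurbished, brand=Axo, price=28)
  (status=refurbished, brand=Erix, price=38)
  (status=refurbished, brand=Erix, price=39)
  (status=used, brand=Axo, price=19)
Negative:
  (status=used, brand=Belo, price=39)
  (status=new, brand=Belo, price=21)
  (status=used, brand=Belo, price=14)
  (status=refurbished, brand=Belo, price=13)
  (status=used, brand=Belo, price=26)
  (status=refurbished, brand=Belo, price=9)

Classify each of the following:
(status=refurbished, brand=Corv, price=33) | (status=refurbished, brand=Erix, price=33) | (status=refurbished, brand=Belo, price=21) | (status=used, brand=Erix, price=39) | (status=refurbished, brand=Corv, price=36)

Positive, Positive, Negative, Positive, Positive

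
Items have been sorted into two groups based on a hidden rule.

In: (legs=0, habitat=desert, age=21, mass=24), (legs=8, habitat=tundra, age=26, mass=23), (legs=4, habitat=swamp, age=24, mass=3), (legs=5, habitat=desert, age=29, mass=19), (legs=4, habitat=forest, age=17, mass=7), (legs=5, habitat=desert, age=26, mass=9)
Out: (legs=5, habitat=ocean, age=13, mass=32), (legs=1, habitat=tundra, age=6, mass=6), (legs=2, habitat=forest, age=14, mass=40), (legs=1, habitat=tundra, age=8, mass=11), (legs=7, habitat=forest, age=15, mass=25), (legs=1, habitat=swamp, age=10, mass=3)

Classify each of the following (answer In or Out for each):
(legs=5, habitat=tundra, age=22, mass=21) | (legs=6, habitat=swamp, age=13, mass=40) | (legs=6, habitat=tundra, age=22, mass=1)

In, Out, In

Every 'In' example satisfies: age ≥ 17. None of the 'Out' examples do.
(legs=5, habitat=tundra, age=22, mass=21): age = 22 — qualifies, so In. (legs=6, habitat=swamp, age=13, mass=40): age = 13 — does not satisfy this, so Out. (legs=6, habitat=tundra, age=22, mass=1): age = 22 — qualifies, so In.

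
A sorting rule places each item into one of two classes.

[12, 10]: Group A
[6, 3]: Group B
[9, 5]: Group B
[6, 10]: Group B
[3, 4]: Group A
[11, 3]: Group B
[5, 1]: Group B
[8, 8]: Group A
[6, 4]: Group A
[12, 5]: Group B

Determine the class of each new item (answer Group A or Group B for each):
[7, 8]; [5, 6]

Group A, Group A

Every 'Group A' example satisfies: |first − second| ≤ 2. None of the 'Group B' examples do.
[7, 8]: Group A (|7−8| = 1).
[5, 6]: Group A (|5−6| = 1).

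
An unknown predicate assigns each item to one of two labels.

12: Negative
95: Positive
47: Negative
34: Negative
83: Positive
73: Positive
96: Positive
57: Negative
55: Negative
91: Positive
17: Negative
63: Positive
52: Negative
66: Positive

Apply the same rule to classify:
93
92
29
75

Positive, Positive, Negative, Positive

Every 'Positive' example satisfies: at least 63. None of the 'Negative' examples do.
93 — 93 ≥ 63, hence Positive.
92 — 92 ≥ 63, hence Positive.
29 — 29 < 63, hence Negative.
75 — 75 ≥ 63, hence Positive.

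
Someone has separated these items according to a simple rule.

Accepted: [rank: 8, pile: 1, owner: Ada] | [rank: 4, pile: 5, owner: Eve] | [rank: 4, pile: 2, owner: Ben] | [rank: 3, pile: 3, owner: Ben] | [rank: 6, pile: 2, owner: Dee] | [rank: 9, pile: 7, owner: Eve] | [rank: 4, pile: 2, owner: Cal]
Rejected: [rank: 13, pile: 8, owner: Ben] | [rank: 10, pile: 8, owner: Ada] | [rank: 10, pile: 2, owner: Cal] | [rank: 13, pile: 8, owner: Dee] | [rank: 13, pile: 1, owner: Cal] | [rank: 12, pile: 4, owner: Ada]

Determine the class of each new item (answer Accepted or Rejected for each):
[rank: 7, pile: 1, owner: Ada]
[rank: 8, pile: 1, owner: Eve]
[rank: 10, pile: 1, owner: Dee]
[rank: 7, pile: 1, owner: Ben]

Accepted, Accepted, Rejected, Accepted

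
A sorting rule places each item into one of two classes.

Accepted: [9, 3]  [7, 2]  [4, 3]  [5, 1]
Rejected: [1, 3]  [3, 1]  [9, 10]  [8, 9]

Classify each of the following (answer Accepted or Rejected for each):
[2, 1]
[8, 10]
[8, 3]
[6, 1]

All 'Accepted' examples share one property — first > second AND sum ≥ 6 — and every 'Rejected' example lacks it.
[2, 1] → 2 > 1, 2+1 = 3 → Rejected. [8, 10] → 8 < 10, 8+10 = 18 → Rejected. [8, 3] → 8 > 3, 8+3 = 11 → Accepted. [6, 1] → 6 > 1, 6+1 = 7 → Accepted.

Rejected, Rejected, Accepted, Accepted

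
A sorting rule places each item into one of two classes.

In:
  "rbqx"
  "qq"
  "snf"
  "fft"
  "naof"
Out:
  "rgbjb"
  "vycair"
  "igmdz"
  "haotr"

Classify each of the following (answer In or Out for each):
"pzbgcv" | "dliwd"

Out, Out

The classifier is using: length ≤ 4.
Out: "pzbgcv", since length 6.
Out: "dliwd", since length 5.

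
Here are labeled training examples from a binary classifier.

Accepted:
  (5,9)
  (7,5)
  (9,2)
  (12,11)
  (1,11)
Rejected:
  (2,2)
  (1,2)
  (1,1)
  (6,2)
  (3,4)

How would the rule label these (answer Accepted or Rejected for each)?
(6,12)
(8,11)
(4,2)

Accepted, Accepted, Rejected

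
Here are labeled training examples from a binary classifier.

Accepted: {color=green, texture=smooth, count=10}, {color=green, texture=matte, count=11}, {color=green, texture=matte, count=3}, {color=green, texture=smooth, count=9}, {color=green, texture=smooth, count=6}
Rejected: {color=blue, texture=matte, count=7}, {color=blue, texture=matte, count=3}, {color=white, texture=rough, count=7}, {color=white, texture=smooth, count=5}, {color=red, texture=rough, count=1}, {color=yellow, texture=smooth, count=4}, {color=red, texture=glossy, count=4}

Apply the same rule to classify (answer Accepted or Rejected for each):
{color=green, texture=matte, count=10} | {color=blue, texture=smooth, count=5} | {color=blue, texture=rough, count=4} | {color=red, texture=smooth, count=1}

All 'Accepted' examples share one property — color is green — and every 'Rejected' example lacks it.
{color=green, texture=matte, count=10}: Accepted (color is green). {color=blue, texture=smooth, count=5}: Rejected (color is blue). {color=blue, texture=rough, count=4}: Rejected (color is blue). {color=red, texture=smooth, count=1}: Rejected (color is red).

Accepted, Rejected, Rejected, Rejected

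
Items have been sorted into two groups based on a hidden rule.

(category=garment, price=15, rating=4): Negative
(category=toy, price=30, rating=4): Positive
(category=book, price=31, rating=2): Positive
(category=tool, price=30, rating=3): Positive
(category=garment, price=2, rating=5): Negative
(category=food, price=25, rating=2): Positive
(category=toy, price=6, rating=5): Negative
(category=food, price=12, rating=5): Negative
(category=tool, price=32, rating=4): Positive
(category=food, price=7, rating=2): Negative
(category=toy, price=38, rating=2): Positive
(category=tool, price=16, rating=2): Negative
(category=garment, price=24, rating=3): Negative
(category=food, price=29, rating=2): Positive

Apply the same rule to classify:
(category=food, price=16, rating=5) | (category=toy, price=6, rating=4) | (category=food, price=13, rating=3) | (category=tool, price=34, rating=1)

Negative, Negative, Negative, Positive

Every 'Positive' example satisfies: price ≥ 25. None of the 'Negative' examples do.
(category=food, price=16, rating=5): Negative (price = 16).
(category=toy, price=6, rating=4): Negative (price = 6).
(category=food, price=13, rating=3): Negative (price = 13).
(category=tool, price=34, rating=1): Positive (price = 34).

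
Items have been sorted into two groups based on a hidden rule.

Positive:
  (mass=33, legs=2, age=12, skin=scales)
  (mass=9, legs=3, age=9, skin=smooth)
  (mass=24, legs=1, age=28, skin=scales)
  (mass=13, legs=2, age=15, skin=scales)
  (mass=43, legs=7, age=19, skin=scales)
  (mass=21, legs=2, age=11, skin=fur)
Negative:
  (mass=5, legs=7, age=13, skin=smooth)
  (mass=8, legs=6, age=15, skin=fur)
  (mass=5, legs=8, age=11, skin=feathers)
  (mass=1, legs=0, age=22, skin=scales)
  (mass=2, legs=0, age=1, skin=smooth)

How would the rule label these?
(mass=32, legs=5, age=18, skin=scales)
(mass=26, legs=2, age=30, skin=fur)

Positive, Positive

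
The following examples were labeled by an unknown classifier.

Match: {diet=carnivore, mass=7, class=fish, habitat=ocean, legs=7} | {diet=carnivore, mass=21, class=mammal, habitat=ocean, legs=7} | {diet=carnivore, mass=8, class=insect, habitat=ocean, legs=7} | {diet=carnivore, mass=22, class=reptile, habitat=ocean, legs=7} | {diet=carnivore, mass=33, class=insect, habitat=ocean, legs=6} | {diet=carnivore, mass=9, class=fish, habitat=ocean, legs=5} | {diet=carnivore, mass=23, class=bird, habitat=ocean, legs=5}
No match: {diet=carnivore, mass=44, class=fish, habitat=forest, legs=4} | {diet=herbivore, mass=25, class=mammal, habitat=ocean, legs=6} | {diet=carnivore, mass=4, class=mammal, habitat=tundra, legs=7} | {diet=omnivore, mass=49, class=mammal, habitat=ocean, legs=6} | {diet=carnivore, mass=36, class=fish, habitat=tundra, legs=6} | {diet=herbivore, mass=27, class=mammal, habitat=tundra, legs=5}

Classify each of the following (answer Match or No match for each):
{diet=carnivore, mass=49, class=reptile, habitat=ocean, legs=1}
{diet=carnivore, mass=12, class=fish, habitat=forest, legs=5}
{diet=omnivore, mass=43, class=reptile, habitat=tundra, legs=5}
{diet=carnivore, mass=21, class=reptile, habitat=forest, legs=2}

'Match' ⟺ habitat is ocean AND diet is carnivore.
{diet=carnivore, mass=49, class=reptile, habitat=ocean, legs=1}: habitat is ocean, diet is carnivore, passes → Match.
{diet=carnivore, mass=12, class=fish, habitat=forest, legs=5}: habitat is forest, diet is carnivore, does not satisfy this → No match.
{diet=omnivore, mass=43, class=reptile, habitat=tundra, legs=5}: habitat is tundra, diet is omnivore, does not satisfy this → No match.
{diet=carnivore, mass=21, class=reptile, habitat=forest, legs=2}: habitat is forest, diet is carnivore, does not satisfy this → No match.

Match, No match, No match, No match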